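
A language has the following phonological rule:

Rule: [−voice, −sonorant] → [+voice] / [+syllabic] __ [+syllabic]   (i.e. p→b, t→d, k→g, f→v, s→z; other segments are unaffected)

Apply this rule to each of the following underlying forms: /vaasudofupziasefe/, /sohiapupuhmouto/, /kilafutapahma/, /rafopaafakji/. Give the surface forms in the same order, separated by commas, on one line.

vaazudovupziazeve, sohiabubuhmoudo, kilavudabahma, ravobaavakji

/vaasudofupziasefe/: /s/ is a voiceless obstruent between vowels /a/ and /u/, so it voices to [z]. /f/ is a voiceless obstruent between vowels /o/ and /u/, so it voices to [v]. /s/ is a voiceless obstruent between vowels /a/ and /e/, so it voices to [z]. /f/ is a voiceless obstruent between vowels /e/ and /e/, so it voices to [v]. → [vaazudovupziazeve].
/sohiapupuhmouto/: /p/ is a voiceless obstruent between vowels /a/ and /u/, so it voices to [b]. /p/ is a voiceless obstruent between vowels /u/ and /u/, so it voices to [b]. /t/ is a voiceless obstruent between vowels /u/ and /o/, so it voices to [d]. → [sohiabubuhmoudo].
/kilafutapahma/: /f/ is a voiceless obstruent between vowels /a/ and /u/, so it voices to [v]. /t/ is a voiceless obstruent between vowels /u/ and /a/, so it voices to [d]. /p/ is a voiceless obstruent between vowels /a/ and /a/, so it voices to [b]. → [kilavudabahma].
/rafopaafakji/: /f/ is a voiceless obstruent between vowels /a/ and /o/, so it voices to [v]. /p/ is a voiceless obstruent between vowels /o/ and /a/, so it voices to [b]. /f/ is a voiceless obstruent between vowels /a/ and /a/, so it voices to [v]. → [ravobaavakji].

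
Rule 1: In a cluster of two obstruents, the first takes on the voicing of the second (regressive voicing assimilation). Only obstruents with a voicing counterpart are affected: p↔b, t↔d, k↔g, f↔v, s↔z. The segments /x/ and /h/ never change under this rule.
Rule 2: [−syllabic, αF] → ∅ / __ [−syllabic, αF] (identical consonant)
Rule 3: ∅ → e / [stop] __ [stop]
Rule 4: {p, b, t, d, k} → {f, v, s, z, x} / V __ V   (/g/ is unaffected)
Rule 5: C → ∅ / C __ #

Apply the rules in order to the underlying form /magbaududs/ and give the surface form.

magevauzut

Rule 1 (regressive voicing assimilation): /d/ precedes the voiceless obstruent /s/, so it devoices to [t] by assimilation. /magbaududs/ → magbauduts.
Rule 2 (degemination): no segment meets the environment; /magbauduts/ is unchanged.
Rule 3 (stop-cluster e-epenthesis): /g/ and /b/ form a stop–stop cluster, so [e] is inserted between them. /magbauduts/ → magebauduts.
Rule 4 (intervocalic spirantization): /b/ is a stop between vowels /e/ and /a/, so it spirantizes to the fricative [v]. /d/ is a stop between vowels /u/ and /u/, so it spirantizes to the fricative [z]. /magebauduts/ → magevauzuts.
Rule 5 (final cluster simplification): /s/ is the second consonant of a word-final cluster /ts/, so it deletes. /magevauzuts/ → magevauzut.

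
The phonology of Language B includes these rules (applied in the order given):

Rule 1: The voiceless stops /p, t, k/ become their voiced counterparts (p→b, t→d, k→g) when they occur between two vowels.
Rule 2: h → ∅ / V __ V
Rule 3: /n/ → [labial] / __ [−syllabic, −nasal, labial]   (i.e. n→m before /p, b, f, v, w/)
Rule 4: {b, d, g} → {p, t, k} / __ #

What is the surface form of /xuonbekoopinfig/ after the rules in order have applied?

Rule 1 (intervocalic voicing): /k/ is a voiceless stop between vowels /e/ and /o/, so it voices to [g]. /p/ is a voiceless stop between vowels /o/ and /i/, so it voices to [b]. /xuonbekoopinfig/ → xuonbegoobinfig.
Rule 2 (intervocalic h-deletion): no segment meets the environment; /xuonbegoobinfig/ is unchanged.
Rule 3 (nasal place assimilation): /n/ precedes the labial consonant /b/, so it assimilates in place to [m]. /n/ precedes the labial consonant /f/, so it assimilates in place to [m]. /xuonbegoobinfig/ → xuombegoobimfig.
Rule 4 (final devoicing): /g/ is a voiced stop in word-final position, so it devoices to [k]. /xuombegoobimfig/ → xuombegoobimfik.

xuombegoobimfik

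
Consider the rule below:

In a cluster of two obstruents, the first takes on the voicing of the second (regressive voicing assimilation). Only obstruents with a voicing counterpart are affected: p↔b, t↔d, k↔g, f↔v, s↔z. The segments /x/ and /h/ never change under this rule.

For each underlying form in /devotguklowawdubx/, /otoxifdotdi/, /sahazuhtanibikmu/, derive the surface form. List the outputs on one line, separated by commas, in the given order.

devodguklowawdupx, otoxivdoddi, sahazuhtanibikmu

/devotguklowawdubx/: /t/ precedes the voiced obstruent /g/, so it voices to [d] by assimilation. /b/ precedes the voiceless obstruent /x/, so it devoices to [p] by assimilation. → [devodguklowawdupx].
/otoxifdotdi/: /f/ precedes the voiced obstruent /d/, so it voices to [v] by assimilation. /t/ precedes the voiced obstruent /d/, so it voices to [d] by assimilation. → [otoxivdoddi].
/sahazuhtanibikmu/: the rule's environment is not met; surfaces unchanged as [sahazuhtanibikmu].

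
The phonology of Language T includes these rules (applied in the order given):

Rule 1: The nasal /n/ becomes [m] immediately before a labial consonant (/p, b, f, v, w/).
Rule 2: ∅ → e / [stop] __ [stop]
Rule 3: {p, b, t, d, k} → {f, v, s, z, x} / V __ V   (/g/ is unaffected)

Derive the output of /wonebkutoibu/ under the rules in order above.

Rule 1 (nasal place assimilation): no segment meets the environment; /wonebkutoibu/ is unchanged.
Rule 2 (stop-cluster e-epenthesis): /b/ and /k/ form a stop–stop cluster, so [e] is inserted between them. /wonebkutoibu/ → wonebekutoibu.
Rule 3 (intervocalic spirantization): /b/ is a stop between vowels /e/ and /e/, so it spirantizes to the fricative [v]. /k/ is a stop between vowels /e/ and /u/, so it spirantizes to the fricative [x]. /t/ is a stop between vowels /u/ and /o/, so it spirantizes to the fricative [s]. /b/ is a stop between vowels /i/ and /u/, so it spirantizes to the fricative [v]. /wonebekutoibu/ → wonevexusoivu.

wonevexusoivu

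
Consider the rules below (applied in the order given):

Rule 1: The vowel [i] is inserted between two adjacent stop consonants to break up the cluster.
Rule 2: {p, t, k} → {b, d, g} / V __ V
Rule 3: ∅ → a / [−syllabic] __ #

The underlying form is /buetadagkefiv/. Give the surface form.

Rule 1 (stop-cluster i-epenthesis): /g/ and /k/ form a stop–stop cluster, so [i] is inserted between them. /buetadagkefiv/ → buetadagikefiv.
Rule 2 (intervocalic voicing): /t/ is a voiceless stop between vowels /e/ and /a/, so it voices to [d]. /k/ is a voiceless stop between vowels /i/ and /e/, so it voices to [g]. /buetadagikefiv/ → buedadagigefiv.
Rule 3 (final a-epenthesis): the form ends in the consonant /v/, so [a] is inserted word-finally. /buedadagigefiv/ → buedadagigefiva.

buedadagigefiva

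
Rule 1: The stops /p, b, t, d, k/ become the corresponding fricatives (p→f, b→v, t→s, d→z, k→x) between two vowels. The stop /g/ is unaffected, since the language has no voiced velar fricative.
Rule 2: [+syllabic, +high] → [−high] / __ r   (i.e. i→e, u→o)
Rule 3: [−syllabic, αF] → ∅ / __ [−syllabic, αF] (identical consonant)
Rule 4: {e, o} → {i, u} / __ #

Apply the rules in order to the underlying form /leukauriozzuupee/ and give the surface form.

leuxaoriozuufei

Rule 1 (intervocalic spirantization): /k/ is a stop between vowels /u/ and /a/, so it spirantizes to the fricative [x]. /p/ is a stop between vowels /u/ and /e/, so it spirantizes to the fricative [f]. /leukauriozzuupee/ → leuxauriozzuufee.
Rule 2 (pre-rhotic lowering): /u/ is a high vowel immediately before /r/, so it lowers to [o]. /leuxauriozzuufee/ → leuxaoriozzuufee.
Rule 3 (degemination): /zz/ is a geminate; the first /z/ deletes. /leuxaoriozzuufee/ → leuxaoriozuufee.
Rule 4 (final vowel raising): /e/ is a mid vowel in word-final position, so it raises to [i]. /leuxaoriozuufee/ → leuxaoriozuufei.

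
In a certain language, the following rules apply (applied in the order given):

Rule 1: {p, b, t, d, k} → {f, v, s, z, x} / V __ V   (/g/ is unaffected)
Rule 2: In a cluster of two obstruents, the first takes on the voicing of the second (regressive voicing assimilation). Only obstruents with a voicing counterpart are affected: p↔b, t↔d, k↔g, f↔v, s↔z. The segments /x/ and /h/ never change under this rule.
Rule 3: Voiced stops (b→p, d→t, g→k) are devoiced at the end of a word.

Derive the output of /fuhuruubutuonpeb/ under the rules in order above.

fuhuruuvusuonpep

Rule 1 (intervocalic spirantization): /b/ is a stop between vowels /u/ and /u/, so it spirantizes to the fricative [v]. /t/ is a stop between vowels /u/ and /u/, so it spirantizes to the fricative [s]. /fuhuruubutuonpeb/ → fuhuruuvusuonpeb.
Rule 2 (regressive voicing assimilation): no segment meets the environment; /fuhuruuvusuonpeb/ is unchanged.
Rule 3 (final devoicing): /b/ is a voiced stop in word-final position, so it devoices to [p]. /fuhuruuvusuonpeb/ → fuhuruuvusuonpep.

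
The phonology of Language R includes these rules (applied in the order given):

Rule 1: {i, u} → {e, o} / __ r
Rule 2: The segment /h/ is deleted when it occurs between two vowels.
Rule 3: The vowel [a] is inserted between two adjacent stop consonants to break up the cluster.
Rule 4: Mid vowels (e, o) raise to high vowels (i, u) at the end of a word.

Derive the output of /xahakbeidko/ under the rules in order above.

Rule 1 (pre-rhotic lowering): no segment meets the environment; /xahakbeidko/ is unchanged.
Rule 2 (intervocalic h-deletion): /h/ occurs between vowels /a/ and /a/, so it deletes. /xahakbeidko/ → xaakbeidko.
Rule 3 (stop-cluster a-epenthesis): /k/ and /b/ form a stop–stop cluster, so [a] is inserted between them. /d/ and /k/ form a stop–stop cluster, so [a] is inserted between them. /xaakbeidko/ → xaakabeidako.
Rule 4 (final vowel raising): /o/ is a mid vowel in word-final position, so it raises to [u]. /xaakabeidako/ → xaakabeidaku.

xaakabeidaku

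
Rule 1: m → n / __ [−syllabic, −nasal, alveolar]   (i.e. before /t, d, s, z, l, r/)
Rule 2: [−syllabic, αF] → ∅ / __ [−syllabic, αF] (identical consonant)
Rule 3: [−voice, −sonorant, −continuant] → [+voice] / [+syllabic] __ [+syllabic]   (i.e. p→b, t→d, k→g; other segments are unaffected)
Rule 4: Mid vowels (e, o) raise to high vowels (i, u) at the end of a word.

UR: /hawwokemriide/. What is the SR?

hawogenriidi

Rule 1 (nasal place assimilation): /m/ precedes the alveolar consonant /r/, so it assimilates in place to [n]. /hawwokemriide/ → hawwokenriide.
Rule 2 (degemination): /ww/ is a geminate; the first /w/ deletes. /hawwokenriide/ → hawokenriide.
Rule 3 (intervocalic voicing): /k/ is a voiceless stop between vowels /o/ and /e/, so it voices to [g]. /hawokenriide/ → hawogenriide.
Rule 4 (final vowel raising): /e/ is a mid vowel in word-final position, so it raises to [i]. /hawogenriide/ → hawogenriidi.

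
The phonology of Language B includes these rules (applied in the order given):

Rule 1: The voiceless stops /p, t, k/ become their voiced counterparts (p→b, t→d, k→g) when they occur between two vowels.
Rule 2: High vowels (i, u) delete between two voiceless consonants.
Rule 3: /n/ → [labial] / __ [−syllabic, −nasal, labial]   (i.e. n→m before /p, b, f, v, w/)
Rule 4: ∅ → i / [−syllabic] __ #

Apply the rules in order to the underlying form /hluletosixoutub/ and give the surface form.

Rule 1 (intervocalic voicing): /t/ is a voiceless stop between vowels /e/ and /o/, so it voices to [d]. /t/ is a voiceless stop between vowels /u/ and /u/, so it voices to [d]. /hluletosixoutub/ → hluledosixoudub.
Rule 2 (high vowel syncope): /i/ is a high vowel flanked by voiceless consonants /s/ and /x/, so it deletes. /hluledosixoudub/ → hluledosxoudub.
Rule 3 (nasal place assimilation): no segment meets the environment; /hluledosxoudub/ is unchanged.
Rule 4 (final i-epenthesis): the form ends in the consonant /b/, so [i] is inserted word-finally. /hluledosxoudub/ → hluledosxoudubi.

hluledosxoudubi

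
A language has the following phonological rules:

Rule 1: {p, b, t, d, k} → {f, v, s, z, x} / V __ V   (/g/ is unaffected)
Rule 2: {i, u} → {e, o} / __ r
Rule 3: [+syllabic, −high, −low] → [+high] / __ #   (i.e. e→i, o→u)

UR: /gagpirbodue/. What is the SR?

gagperbozui

Rule 1 (intervocalic spirantization): /d/ is a stop between vowels /o/ and /u/, so it spirantizes to the fricative [z]. /gagpirbodue/ → gagpirbozue.
Rule 2 (pre-rhotic lowering): /i/ is a high vowel immediately before /r/, so it lowers to [e]. /gagpirbozue/ → gagperbozue.
Rule 3 (final vowel raising): /e/ is a mid vowel in word-final position, so it raises to [i]. /gagperbozue/ → gagperbozui.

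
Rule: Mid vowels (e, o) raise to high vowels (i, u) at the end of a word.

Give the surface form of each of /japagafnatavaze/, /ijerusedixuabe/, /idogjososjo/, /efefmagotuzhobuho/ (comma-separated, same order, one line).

/japagafnatavaze/: /e/ is a mid vowel in word-final position, so it raises to [i]. → [japagafnatavazi].
/ijerusedixuabe/: /e/ is a mid vowel in word-final position, so it raises to [i]. → [ijerusedixuabi].
/idogjososjo/: /o/ is a mid vowel in word-final position, so it raises to [u]. → [idogjososju].
/efefmagotuzhobuho/: /o/ is a mid vowel in word-final position, so it raises to [u]. → [efefmagotuzhobuhu].

japagafnatavazi, ijerusedixuabi, idogjososju, efefmagotuzhobuhu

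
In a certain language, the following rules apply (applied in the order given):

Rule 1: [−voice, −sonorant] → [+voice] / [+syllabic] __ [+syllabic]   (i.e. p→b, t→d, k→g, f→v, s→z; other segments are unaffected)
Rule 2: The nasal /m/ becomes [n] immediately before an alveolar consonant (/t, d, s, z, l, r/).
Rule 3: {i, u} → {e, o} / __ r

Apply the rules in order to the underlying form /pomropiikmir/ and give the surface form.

ponrobiikmer

Rule 1 (intervocalic voicing): /p/ is a voiceless obstruent between vowels /o/ and /i/, so it voices to [b]. /pomropiikmir/ → pomrobiikmir.
Rule 2 (nasal place assimilation): /m/ precedes the alveolar consonant /r/, so it assimilates in place to [n]. /pomrobiikmir/ → ponrobiikmir.
Rule 3 (pre-rhotic lowering): /i/ is a high vowel immediately before /r/, so it lowers to [e]. /ponrobiikmir/ → ponrobiikmer.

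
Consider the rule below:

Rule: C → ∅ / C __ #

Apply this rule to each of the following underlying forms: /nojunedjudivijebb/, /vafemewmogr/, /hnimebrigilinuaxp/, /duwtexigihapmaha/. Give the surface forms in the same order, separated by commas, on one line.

/nojunedjudivijebb/: /b/ is the second consonant of a word-final cluster /bb/, so it deletes. → [nojunedjudivijeb].
/vafemewmogr/: /r/ is the second consonant of a word-final cluster /gr/, so it deletes. → [vafemewmog].
/hnimebrigilinuaxp/: /p/ is the second consonant of a word-final cluster /xp/, so it deletes. → [hnimebrigilinuax].
/duwtexigihapmaha/: the rule's environment is not met; surfaces unchanged as [duwtexigihapmaha].

nojunedjudivijeb, vafemewmog, hnimebrigilinuax, duwtexigihapmaha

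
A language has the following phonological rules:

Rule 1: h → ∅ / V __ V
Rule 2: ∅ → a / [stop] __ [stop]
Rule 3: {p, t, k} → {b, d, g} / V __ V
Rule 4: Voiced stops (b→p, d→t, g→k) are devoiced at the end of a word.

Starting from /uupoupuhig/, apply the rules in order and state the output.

uuboubuik

Rule 1 (intervocalic h-deletion): /h/ occurs between vowels /u/ and /i/, so it deletes. /uupoupuhig/ → uupoupuig.
Rule 2 (stop-cluster a-epenthesis): no segment meets the environment; /uupoupuig/ is unchanged.
Rule 3 (intervocalic voicing): /p/ is a voiceless stop between vowels /u/ and /o/, so it voices to [b]. /p/ is a voiceless stop between vowels /u/ and /u/, so it voices to [b]. /uupoupuig/ → uuboubuig.
Rule 4 (final devoicing): /g/ is a voiced stop in word-final position, so it devoices to [k]. /uuboubuig/ → uuboubuik.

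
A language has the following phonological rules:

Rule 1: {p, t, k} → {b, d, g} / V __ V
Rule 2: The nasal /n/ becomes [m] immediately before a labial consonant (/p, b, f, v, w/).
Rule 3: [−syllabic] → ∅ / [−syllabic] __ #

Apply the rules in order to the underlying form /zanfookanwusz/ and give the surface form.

Rule 1 (intervocalic voicing): /k/ is a voiceless stop between vowels /o/ and /a/, so it voices to [g]. /zanfookanwusz/ → zanfooganwusz.
Rule 2 (nasal place assimilation): /n/ precedes the labial consonant /f/, so it assimilates in place to [m]. /n/ precedes the labial consonant /w/, so it assimilates in place to [m]. /zanfooganwusz/ → zamfoogamwusz.
Rule 3 (final cluster simplification): /z/ is the second consonant of a word-final cluster /sz/, so it deletes. /zamfoogamwusz/ → zamfoogamwus.

zamfoogamwus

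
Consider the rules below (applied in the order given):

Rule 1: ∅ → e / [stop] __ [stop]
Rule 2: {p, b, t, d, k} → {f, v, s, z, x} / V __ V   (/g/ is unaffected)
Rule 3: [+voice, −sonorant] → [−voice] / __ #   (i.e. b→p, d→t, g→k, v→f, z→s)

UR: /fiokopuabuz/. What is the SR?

Rule 1 (stop-cluster e-epenthesis): no segment meets the environment; /fiokopuabuz/ is unchanged.
Rule 2 (intervocalic spirantization): /k/ is a stop between vowels /o/ and /o/, so it spirantizes to the fricative [x]. /p/ is a stop between vowels /o/ and /u/, so it spirantizes to the fricative [f]. /b/ is a stop between vowels /a/ and /u/, so it spirantizes to the fricative [v]. /fiokopuabuz/ → fioxofuavuz.
Rule 3 (final devoicing): /z/ is a voiced obstruent in word-final position, so it devoices to [s]. /fioxofuavuz/ → fioxofuavus.

fioxofuavus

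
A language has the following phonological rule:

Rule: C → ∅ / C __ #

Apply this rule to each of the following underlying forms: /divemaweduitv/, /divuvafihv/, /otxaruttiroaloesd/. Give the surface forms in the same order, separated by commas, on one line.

divemaweduit, divuvafih, otxaruttiroaloes

/divemaweduitv/: /v/ is the second consonant of a word-final cluster /tv/, so it deletes. → [divemaweduit].
/divuvafihv/: /v/ is the second consonant of a word-final cluster /hv/, so it deletes. → [divuvafih].
/otxaruttiroaloesd/: /d/ is the second consonant of a word-final cluster /sd/, so it deletes. → [otxaruttiroaloes].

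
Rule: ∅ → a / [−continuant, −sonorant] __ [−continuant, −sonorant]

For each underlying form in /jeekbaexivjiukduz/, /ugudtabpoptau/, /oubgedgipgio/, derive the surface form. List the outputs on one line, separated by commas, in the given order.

jeekabaexivjiukaduz, ugudatabapopatau, oubagedagipagio

/jeekbaexivjiukduz/: /k/ and /b/ form a stop–stop cluster, so [a] is inserted between them. /k/ and /d/ form a stop–stop cluster, so [a] is inserted between them. → [jeekabaexivjiukaduz].
/ugudtabpoptau/: /d/ and /t/ form a stop–stop cluster, so [a] is inserted between them. /b/ and /p/ form a stop–stop cluster, so [a] is inserted between them. /p/ and /t/ form a stop–stop cluster, so [a] is inserted between them. → [ugudatabapopatau].
/oubgedgipgio/: /b/ and /g/ form a stop–stop cluster, so [a] is inserted between them. /d/ and /g/ form a stop–stop cluster, so [a] is inserted between them. /p/ and /g/ form a stop–stop cluster, so [a] is inserted between them. → [oubagedagipagio].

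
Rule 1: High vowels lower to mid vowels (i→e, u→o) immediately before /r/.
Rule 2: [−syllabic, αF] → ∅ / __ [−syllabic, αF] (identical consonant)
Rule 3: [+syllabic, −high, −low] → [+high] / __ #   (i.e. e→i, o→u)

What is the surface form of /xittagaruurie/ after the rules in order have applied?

Rule 1 (pre-rhotic lowering): /u/ is a high vowel immediately before /r/, so it lowers to [o]. /xittagaruurie/ → xittagaruorie.
Rule 2 (degemination): /tt/ is a geminate; the first /t/ deletes. /xittagaruorie/ → xitagaruorie.
Rule 3 (final vowel raising): /e/ is a mid vowel in word-final position, so it raises to [i]. /xitagaruorie/ → xitagaruorii.

xitagaruorii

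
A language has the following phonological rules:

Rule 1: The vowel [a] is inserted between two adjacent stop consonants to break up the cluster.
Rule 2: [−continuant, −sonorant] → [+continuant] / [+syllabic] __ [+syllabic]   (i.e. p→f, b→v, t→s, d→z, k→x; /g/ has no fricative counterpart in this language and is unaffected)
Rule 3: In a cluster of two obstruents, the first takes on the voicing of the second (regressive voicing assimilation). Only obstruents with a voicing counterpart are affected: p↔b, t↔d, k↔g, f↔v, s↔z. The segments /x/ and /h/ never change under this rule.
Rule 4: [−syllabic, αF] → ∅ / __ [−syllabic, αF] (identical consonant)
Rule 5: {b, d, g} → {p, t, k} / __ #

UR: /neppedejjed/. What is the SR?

Rule 1 (stop-cluster a-epenthesis): /p/ and /p/ form a stop–stop cluster, so [a] is inserted between them. /neppedejjed/ → nepapedejjed.
Rule 2 (intervocalic spirantization): /p/ is a stop between vowels /e/ and /a/, so it spirantizes to the fricative [f]. /p/ is a stop between vowels /a/ and /e/, so it spirantizes to the fricative [f]. /d/ is a stop between vowels /e/ and /e/, so it spirantizes to the fricative [z]. /nepapedejjed/ → nefafezejjed.
Rule 3 (regressive voicing assimilation): no segment meets the environment; /nefafezejjed/ is unchanged.
Rule 4 (degemination): /jj/ is a geminate; the first /j/ deletes. /nefafezejjed/ → nefafezejed.
Rule 5 (final devoicing): /d/ is a voiced stop in word-final position, so it devoices to [t]. /nefafezejed/ → nefafezejet.

nefafezejet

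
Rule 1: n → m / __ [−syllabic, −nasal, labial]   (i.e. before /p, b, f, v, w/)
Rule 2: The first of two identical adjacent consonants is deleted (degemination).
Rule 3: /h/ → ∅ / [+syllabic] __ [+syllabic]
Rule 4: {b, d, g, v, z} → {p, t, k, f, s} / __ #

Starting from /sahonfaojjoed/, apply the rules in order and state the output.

saomfaojoet

Rule 1 (nasal place assimilation): /n/ precedes the labial consonant /f/, so it assimilates in place to [m]. /sahonfaojjoed/ → sahomfaojjoed.
Rule 2 (degemination): /jj/ is a geminate; the first /j/ deletes. /sahomfaojjoed/ → sahomfaojoed.
Rule 3 (intervocalic h-deletion): /h/ occurs between vowels /a/ and /o/, so it deletes. /sahomfaojoed/ → saomfaojoed.
Rule 4 (final devoicing): /d/ is a voiced obstruent in word-final position, so it devoices to [t]. /saomfaojoed/ → saomfaojoet.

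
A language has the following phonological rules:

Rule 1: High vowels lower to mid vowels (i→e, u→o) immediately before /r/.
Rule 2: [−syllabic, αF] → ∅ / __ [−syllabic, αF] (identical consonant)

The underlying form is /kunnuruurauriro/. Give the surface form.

Rule 1 (pre-rhotic lowering): /u/ is a high vowel immediately before /r/, so it lowers to [o]. /u/ is a high vowel immediately before /r/, so it lowers to [o]. /u/ is a high vowel immediately before /r/, so it lowers to [o]. /i/ is a high vowel immediately before /r/, so it lowers to [e]. /kunnuruurauriro/ → kunnoruoraorero.
Rule 2 (degemination): /nn/ is a geminate; the first /n/ deletes. /kunnoruoraorero/ → kunoruoraorero.

kunoruoraorero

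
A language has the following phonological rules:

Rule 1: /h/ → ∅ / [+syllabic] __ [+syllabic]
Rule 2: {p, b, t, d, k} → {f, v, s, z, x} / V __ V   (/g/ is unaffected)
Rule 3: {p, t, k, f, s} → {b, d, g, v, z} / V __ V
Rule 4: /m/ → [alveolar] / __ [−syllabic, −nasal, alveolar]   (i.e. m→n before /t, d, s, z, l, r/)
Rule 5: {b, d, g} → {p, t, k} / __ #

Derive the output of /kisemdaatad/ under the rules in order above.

Rule 1 (intervocalic h-deletion): no segment meets the environment; /kisemdaatad/ is unchanged.
Rule 2 (intervocalic spirantization): /t/ is a stop between vowels /a/ and /a/, so it spirantizes to the fricative [s]. /kisemdaatad/ → kisemdaasad.
Rule 3 (intervocalic voicing): /s/ is a voiceless obstruent between vowels /i/ and /e/, so it voices to [z]. /s/ is a voiceless obstruent between vowels /a/ and /a/, so it voices to [z]. /kisemdaasad/ → kizemdaazad.
Rule 4 (nasal place assimilation): /m/ precedes the alveolar consonant /d/, so it assimilates in place to [n]. /kizemdaazad/ → kizendaazad.
Rule 5 (final devoicing): /d/ is a voiced stop in word-final position, so it devoices to [t]. /kizendaazad/ → kizendaazat.

kizendaazat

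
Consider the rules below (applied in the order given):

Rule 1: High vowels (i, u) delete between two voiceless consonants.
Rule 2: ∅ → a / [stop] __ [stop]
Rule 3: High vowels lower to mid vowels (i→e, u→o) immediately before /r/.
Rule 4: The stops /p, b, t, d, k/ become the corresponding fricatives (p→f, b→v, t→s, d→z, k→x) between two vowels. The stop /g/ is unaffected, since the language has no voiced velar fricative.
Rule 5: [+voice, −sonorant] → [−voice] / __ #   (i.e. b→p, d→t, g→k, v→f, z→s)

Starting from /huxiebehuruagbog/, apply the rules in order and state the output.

hxievehoruagavok

Rule 1 (high vowel syncope): /u/ is a high vowel flanked by voiceless consonants /h/ and /x/, so it deletes. /huxiebehuruagbog/ → hxiebehuruagbog.
Rule 2 (stop-cluster a-epenthesis): /g/ and /b/ form a stop–stop cluster, so [a] is inserted between them. /hxiebehuruagbog/ → hxiebehuruagabog.
Rule 3 (pre-rhotic lowering): /u/ is a high vowel immediately before /r/, so it lowers to [o]. /hxiebehuruagabog/ → hxiebehoruagabog.
Rule 4 (intervocalic spirantization): /b/ is a stop between vowels /e/ and /e/, so it spirantizes to the fricative [v]. /b/ is a stop between vowels /a/ and /o/, so it spirantizes to the fricative [v]. /hxiebehoruagabog/ → hxievehoruagavog.
Rule 5 (final devoicing): /g/ is a voiced obstruent in word-final position, so it devoices to [k]. /hxievehoruagavog/ → hxievehoruagavok.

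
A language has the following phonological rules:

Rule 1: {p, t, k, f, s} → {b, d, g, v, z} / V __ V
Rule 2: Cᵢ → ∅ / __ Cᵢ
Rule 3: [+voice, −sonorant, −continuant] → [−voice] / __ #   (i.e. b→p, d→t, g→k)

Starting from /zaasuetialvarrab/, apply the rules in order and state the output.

Rule 1 (intervocalic voicing): /s/ is a voiceless obstruent between vowels /a/ and /u/, so it voices to [z]. /t/ is a voiceless obstruent between vowels /e/ and /i/, so it voices to [d]. /zaasuetialvarrab/ → zaazuedialvarrab.
Rule 2 (degemination): /rr/ is a geminate; the first /r/ deletes. /zaazuedialvarrab/ → zaazuedialvarab.
Rule 3 (final devoicing): /b/ is a voiced stop in word-final position, so it devoices to [p]. /zaazuedialvarab/ → zaazuedialvarap.

zaazuedialvarap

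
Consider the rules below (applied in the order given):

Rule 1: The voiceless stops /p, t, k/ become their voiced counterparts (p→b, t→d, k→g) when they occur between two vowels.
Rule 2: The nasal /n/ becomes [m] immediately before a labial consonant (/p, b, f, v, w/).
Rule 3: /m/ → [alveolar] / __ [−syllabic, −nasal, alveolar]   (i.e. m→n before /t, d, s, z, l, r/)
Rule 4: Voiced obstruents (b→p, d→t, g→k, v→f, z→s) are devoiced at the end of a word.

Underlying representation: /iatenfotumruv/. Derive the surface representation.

Rule 1 (intervocalic voicing): /t/ is a voiceless stop between vowels /a/ and /e/, so it voices to [d]. /t/ is a voiceless stop between vowels /o/ and /u/, so it voices to [d]. /iatenfotumruv/ → iadenfodumruv.
Rule 2 (nasal place assimilation): /n/ precedes the labial consonant /f/, so it assimilates in place to [m]. /iadenfodumruv/ → iademfodumruv.
Rule 3 (nasal place assimilation): /m/ precedes the alveolar consonant /r/, so it assimilates in place to [n]. /iademfodumruv/ → iademfodunruv.
Rule 4 (final devoicing): /v/ is a voiced obstruent in word-final position, so it devoices to [f]. /iademfodunruv/ → iademfodunruf.

iademfodunruf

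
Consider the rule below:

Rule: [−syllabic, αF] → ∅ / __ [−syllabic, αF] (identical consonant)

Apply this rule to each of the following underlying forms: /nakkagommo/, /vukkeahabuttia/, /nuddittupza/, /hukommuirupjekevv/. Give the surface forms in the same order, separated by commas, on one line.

nakagomo, vukeahabutia, nuditupza, hukomuirupjekev

/nakkagommo/: /kk/ is a geminate; the first /k/ deletes. /mm/ is a geminate; the first /m/ deletes. → [nakagomo].
/vukkeahabuttia/: /kk/ is a geminate; the first /k/ deletes. /tt/ is a geminate; the first /t/ deletes. → [vukeahabutia].
/nuddittupza/: /dd/ is a geminate; the first /d/ deletes. /tt/ is a geminate; the first /t/ deletes. → [nuditupza].
/hukommuirupjekevv/: /mm/ is a geminate; the first /m/ deletes. /vv/ is a geminate; the first /v/ deletes. → [hukomuirupjekev].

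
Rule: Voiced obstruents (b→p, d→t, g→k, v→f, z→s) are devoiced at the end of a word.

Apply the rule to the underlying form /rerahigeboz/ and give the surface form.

/z/ is a voiced obstruent in word-final position, so it devoices to [s].
Surface form: [rerahigebos].

rerahigebos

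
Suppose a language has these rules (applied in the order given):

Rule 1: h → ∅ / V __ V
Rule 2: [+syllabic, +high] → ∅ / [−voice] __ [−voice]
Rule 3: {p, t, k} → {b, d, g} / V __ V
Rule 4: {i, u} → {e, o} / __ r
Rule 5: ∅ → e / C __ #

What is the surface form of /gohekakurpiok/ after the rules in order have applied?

Rule 1 (intervocalic h-deletion): /h/ occurs between vowels /o/ and /e/, so it deletes. /gohekakurpiok/ → goekakurpiok.
Rule 2 (high vowel syncope): no segment meets the environment; /goekakurpiok/ is unchanged.
Rule 3 (intervocalic voicing): /k/ is a voiceless stop between vowels /e/ and /a/, so it voices to [g]. /k/ is a voiceless stop between vowels /a/ and /u/, so it voices to [g]. /goekakurpiok/ → goegagurpiok.
Rule 4 (pre-rhotic lowering): /u/ is a high vowel immediately before /r/, so it lowers to [o]. /goegagurpiok/ → goegagorpiok.
Rule 5 (final e-epenthesis): the form ends in the consonant /k/, so [e] is inserted word-finally. /goegagorpiok/ → goegagorpioke.

goegagorpioke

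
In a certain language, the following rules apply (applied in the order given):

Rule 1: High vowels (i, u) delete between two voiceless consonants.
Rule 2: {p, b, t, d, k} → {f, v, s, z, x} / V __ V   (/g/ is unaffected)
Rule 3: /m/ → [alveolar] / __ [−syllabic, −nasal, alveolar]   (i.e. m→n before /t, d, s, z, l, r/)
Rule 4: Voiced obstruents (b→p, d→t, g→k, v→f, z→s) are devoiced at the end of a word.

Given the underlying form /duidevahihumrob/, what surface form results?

duizevahhunrop

Rule 1 (high vowel syncope): /i/ is a high vowel flanked by voiceless consonants /h/ and /h/, so it deletes. /duidevahihumrob/ → duidevahhumrob.
Rule 2 (intervocalic spirantization): /d/ is a stop between vowels /i/ and /e/, so it spirantizes to the fricative [z]. /duidevahhumrob/ → duizevahhumrob.
Rule 3 (nasal place assimilation): /m/ precedes the alveolar consonant /r/, so it assimilates in place to [n]. /duizevahhumrob/ → duizevahhunrob.
Rule 4 (final devoicing): /b/ is a voiced obstruent in word-final position, so it devoices to [p]. /duizevahhunrob/ → duizevahhunrop.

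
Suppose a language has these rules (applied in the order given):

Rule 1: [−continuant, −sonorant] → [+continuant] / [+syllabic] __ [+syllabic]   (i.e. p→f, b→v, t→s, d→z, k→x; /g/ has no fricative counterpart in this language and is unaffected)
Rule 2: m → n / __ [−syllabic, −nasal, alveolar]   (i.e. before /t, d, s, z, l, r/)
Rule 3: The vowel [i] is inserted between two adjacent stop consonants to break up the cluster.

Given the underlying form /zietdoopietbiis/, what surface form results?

Rule 1 (intervocalic spirantization): /p/ is a stop between vowels /o/ and /i/, so it spirantizes to the fricative [f]. /zietdoopietbiis/ → zietdoofietbiis.
Rule 2 (nasal place assimilation): no segment meets the environment; /zietdoofietbiis/ is unchanged.
Rule 3 (stop-cluster i-epenthesis): /t/ and /d/ form a stop–stop cluster, so [i] is inserted between them. /t/ and /b/ form a stop–stop cluster, so [i] is inserted between them. /zietdoofietbiis/ → zietidoofietibiis.

zietidoofietibiis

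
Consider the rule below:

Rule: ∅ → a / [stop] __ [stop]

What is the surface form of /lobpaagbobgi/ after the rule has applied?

lobapaagabobagi

/b/ and /p/ form a stop–stop cluster, so [a] is inserted between them.
/g/ and /b/ form a stop–stop cluster, so [a] is inserted between them.
/b/ and /g/ form a stop–stop cluster, so [a] is inserted between them.
Surface form: [lobapaagabobagi].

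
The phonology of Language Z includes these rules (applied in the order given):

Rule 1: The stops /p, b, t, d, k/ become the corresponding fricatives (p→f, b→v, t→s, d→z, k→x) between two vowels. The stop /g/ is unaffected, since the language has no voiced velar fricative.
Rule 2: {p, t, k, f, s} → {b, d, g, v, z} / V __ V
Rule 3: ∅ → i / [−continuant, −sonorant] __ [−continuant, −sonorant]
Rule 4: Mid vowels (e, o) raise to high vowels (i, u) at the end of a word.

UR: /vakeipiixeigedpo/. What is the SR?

Rule 1 (intervocalic spirantization): /k/ is a stop between vowels /a/ and /e/, so it spirantizes to the fricative [x]. /p/ is a stop between vowels /i/ and /i/, so it spirantizes to the fricative [f]. /vakeipiixeigedpo/ → vaxeifiixeigedpo.
Rule 2 (intervocalic voicing): /f/ is a voiceless obstruent between vowels /i/ and /i/, so it voices to [v]. /vaxeifiixeigedpo/ → vaxeiviixeigedpo.
Rule 3 (stop-cluster i-epenthesis): /d/ and /p/ form a stop–stop cluster, so [i] is inserted between them. /vaxeiviixeigedpo/ → vaxeiviixeigedipo.
Rule 4 (final vowel raising): /o/ is a mid vowel in word-final position, so it raises to [u]. /vaxeiviixeigedipo/ → vaxeiviixeigedipu.

vaxeiviixeigedipu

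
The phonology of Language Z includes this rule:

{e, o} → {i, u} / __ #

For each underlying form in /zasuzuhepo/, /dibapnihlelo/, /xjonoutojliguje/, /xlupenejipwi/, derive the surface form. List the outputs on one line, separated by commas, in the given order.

/zasuzuhepo/: /o/ is a mid vowel in word-final position, so it raises to [u]. → [zasuzuhepu].
/dibapnihlelo/: /o/ is a mid vowel in word-final position, so it raises to [u]. → [dibapnihlelu].
/xjonoutojliguje/: /e/ is a mid vowel in word-final position, so it raises to [i]. → [xjonoutojliguji].
/xlupenejipwi/: the rule's environment is not met; surfaces unchanged as [xlupenejipwi].

zasuzuhepu, dibapnihlelu, xjonoutojliguji, xlupenejipwi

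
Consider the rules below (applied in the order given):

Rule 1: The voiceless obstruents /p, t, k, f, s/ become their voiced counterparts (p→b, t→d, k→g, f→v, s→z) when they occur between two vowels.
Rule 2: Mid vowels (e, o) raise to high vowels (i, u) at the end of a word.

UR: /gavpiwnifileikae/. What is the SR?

gavpiwnivileigai

Rule 1 (intervocalic voicing): /f/ is a voiceless obstruent between vowels /i/ and /i/, so it voices to [v]. /k/ is a voiceless obstruent between vowels /i/ and /a/, so it voices to [g]. /gavpiwnifileikae/ → gavpiwnivileigae.
Rule 2 (final vowel raising): /e/ is a mid vowel in word-final position, so it raises to [i]. /gavpiwnivileigae/ → gavpiwnivileigai.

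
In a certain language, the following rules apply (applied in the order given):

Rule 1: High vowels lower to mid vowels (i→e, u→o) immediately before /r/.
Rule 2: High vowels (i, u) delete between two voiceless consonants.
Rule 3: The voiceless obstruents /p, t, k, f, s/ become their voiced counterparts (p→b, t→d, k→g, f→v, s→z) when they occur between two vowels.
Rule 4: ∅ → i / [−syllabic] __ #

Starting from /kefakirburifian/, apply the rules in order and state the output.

Rule 1 (pre-rhotic lowering): /i/ is a high vowel immediately before /r/, so it lowers to [e]. /u/ is a high vowel immediately before /r/, so it lowers to [o]. /kefakirburifian/ → kefakerborifian.
Rule 2 (high vowel syncope): no segment meets the environment; /kefakerborifian/ is unchanged.
Rule 3 (intervocalic voicing): /f/ is a voiceless obstruent between vowels /e/ and /a/, so it voices to [v]. /k/ is a voiceless obstruent between vowels /a/ and /e/, so it voices to [g]. /f/ is a voiceless obstruent between vowels /i/ and /i/, so it voices to [v]. /kefakerborifian/ → kevagerborivian.
Rule 4 (final i-epenthesis): the form ends in the consonant /n/, so [i] is inserted word-finally. /kevagerborivian/ → kevagerboriviani.

kevagerboriviani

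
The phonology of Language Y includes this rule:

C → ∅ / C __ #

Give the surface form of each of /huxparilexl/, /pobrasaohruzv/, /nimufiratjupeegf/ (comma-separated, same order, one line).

/huxparilexl/: /l/ is the second consonant of a word-final cluster /xl/, so it deletes. → [huxparilex].
/pobrasaohruzv/: /v/ is the second consonant of a word-final cluster /zv/, so it deletes. → [pobrasaohruz].
/nimufiratjupeegf/: /f/ is the second consonant of a word-final cluster /gf/, so it deletes. → [nimufiratjupeeg].

huxparilex, pobrasaohruz, nimufiratjupeeg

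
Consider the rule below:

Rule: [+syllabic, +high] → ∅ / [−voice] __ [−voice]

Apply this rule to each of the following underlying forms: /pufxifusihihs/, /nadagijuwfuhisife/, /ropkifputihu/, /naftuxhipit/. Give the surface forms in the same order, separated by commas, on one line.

pfxfshhs, nadagijuwfhsfe, ropkfpthu, naftxhpt

/pufxifusihihs/: /u/ is a high vowel flanked by voiceless consonants /p/ and /f/, so it deletes. /i/ is a high vowel flanked by voiceless consonants /x/ and /f/, so it deletes. /u/ is a high vowel flanked by voiceless consonants /f/ and /s/, so it deletes. /i/ is a high vowel flanked by voiceless consonants /s/ and /h/, so it deletes. /i/ is a high vowel flanked by voiceless consonants /h/ and /h/, so it deletes. → [pfxfshhs].
/nadagijuwfuhisife/: /u/ is a high vowel flanked by voiceless consonants /f/ and /h/, so it deletes. /i/ is a high vowel flanked by voiceless consonants /h/ and /s/, so it deletes. /i/ is a high vowel flanked by voiceless consonants /s/ and /f/, so it deletes. → [nadagijuwfhsfe].
/ropkifputihu/: /i/ is a high vowel flanked by voiceless consonants /k/ and /f/, so it deletes. /u/ is a high vowel flanked by voiceless consonants /p/ and /t/, so it deletes. /i/ is a high vowel flanked by voiceless consonants /t/ and /h/, so it deletes. → [ropkfpthu].
/naftuxhipit/: /u/ is a high vowel flanked by voiceless consonants /t/ and /x/, so it deletes. /i/ is a high vowel flanked by voiceless consonants /h/ and /p/, so it deletes. /i/ is a high vowel flanked by voiceless consonants /p/ and /t/, so it deletes. → [naftxhpt].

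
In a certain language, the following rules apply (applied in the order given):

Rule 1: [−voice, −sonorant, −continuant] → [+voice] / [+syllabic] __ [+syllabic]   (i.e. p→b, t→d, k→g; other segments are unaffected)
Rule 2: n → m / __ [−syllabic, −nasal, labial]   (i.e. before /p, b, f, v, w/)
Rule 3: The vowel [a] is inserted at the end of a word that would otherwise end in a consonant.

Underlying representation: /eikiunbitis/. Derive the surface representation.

eigiumbidisa

Rule 1 (intervocalic voicing): /k/ is a voiceless stop between vowels /i/ and /i/, so it voices to [g]. /t/ is a voiceless stop between vowels /i/ and /i/, so it voices to [d]. /eikiunbitis/ → eigiunbidis.
Rule 2 (nasal place assimilation): /n/ precedes the labial consonant /b/, so it assimilates in place to [m]. /eigiunbidis/ → eigiumbidis.
Rule 3 (final a-epenthesis): the form ends in the consonant /s/, so [a] is inserted word-finally. /eigiumbidis/ → eigiumbidisa.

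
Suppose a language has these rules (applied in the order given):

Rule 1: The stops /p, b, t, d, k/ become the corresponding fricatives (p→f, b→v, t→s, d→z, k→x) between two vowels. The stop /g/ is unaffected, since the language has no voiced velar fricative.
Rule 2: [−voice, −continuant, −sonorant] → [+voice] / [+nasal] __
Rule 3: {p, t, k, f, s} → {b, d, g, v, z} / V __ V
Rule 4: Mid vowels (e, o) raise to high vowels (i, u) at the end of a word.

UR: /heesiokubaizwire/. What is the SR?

heezioxuvaizwiri

Rule 1 (intervocalic spirantization): /k/ is a stop between vowels /o/ and /u/, so it spirantizes to the fricative [x]. /b/ is a stop between vowels /u/ and /a/, so it spirantizes to the fricative [v]. /heesiokubaizwire/ → heesioxuvaizwire.
Rule 2 (post-nasal voicing): no segment meets the environment; /heesioxuvaizwire/ is unchanged.
Rule 3 (intervocalic voicing): /s/ is a voiceless obstruent between vowels /e/ and /i/, so it voices to [z]. /heesioxuvaizwire/ → heezioxuvaizwire.
Rule 4 (final vowel raising): /e/ is a mid vowel in word-final position, so it raises to [i]. /heezioxuvaizwire/ → heezioxuvaizwiri.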